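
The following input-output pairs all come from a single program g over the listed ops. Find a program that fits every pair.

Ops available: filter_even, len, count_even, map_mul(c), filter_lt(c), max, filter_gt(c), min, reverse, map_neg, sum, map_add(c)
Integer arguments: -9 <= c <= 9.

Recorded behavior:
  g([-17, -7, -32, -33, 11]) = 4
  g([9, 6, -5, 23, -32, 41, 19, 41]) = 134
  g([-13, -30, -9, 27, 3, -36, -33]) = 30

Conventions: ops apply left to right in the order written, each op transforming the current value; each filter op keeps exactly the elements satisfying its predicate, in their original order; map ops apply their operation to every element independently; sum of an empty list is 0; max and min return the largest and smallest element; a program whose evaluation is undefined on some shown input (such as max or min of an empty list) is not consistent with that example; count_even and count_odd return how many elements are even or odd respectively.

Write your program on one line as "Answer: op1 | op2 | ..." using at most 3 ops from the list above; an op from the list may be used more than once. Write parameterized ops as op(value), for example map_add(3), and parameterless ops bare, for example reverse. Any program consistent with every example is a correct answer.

filter_gt(-8) | sum

Check, running the answer program on each example:
  [-17, -7, -32, -33, 11] -> [-7, 11] -> 4
  [9, 6, -5, 23, -32, 41, 19, 41] -> [9, 6, -5, 23, 41, 19, 41] -> 134
  [-13, -30, -9, 27, 3, -36, -33] -> [27, 3] -> 30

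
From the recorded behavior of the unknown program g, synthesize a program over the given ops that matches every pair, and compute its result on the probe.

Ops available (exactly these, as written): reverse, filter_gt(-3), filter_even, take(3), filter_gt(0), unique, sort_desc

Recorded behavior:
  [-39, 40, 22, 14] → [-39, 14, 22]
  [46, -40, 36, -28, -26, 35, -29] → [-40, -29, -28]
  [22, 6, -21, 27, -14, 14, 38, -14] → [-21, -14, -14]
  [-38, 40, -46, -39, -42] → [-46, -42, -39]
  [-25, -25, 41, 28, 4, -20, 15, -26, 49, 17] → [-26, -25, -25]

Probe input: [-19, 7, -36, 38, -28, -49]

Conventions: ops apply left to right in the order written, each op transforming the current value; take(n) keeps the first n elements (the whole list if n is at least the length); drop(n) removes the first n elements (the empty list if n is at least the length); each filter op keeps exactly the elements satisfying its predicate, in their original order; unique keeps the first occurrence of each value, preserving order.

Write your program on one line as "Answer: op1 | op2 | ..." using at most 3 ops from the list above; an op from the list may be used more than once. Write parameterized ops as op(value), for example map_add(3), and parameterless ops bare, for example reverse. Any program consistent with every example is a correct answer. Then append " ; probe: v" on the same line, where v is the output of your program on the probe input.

sort_desc | reverse | take(3) ; probe: [-49, -36, -28]

Check, running the answer program on each example:
  [-39, 40, 22, 14] -> [40, 22, 14, -39] -> [-39, 14, 22, 40] -> [-39, 14, 22]
  [46, -40, 36, -28, -26, 35, -29] -> [46, 36, 35, -26, -28, -29, -40] -> [-40, -29, -28, -26, 35, 36, 46] -> [-40, -29, -28]
  [22, 6, -21, 27, -14, 14, 38, -14] -> [38, 27, 22, 14, 6, -14, -14, -21] -> [-21, -14, -14, 6, 14, 22, 27, 38] -> [-21, -14, -14]
  [-38, 40, -46, -39, -42] -> [40, -38, -39, -42, -46] -> [-46, -42, -39, -38, 40] -> [-46, -42, -39]
  [-25, -25, 41, 28, 4, -20, 15, -26, 49, 17] -> [49, 41, 28, 17, 15, 4, -20, -25, -25, -26] -> [-26, -25, -25, -20, 4, 15, 17, 28, 41, 49] -> [-26, -25, -25]
  probe: [-19, 7, -36, 38, -28, -49] -> [38, 7, -19, -28, -36, -49] -> [-49, -36, -28, -19, 7, 38] -> [-49, -36, -28]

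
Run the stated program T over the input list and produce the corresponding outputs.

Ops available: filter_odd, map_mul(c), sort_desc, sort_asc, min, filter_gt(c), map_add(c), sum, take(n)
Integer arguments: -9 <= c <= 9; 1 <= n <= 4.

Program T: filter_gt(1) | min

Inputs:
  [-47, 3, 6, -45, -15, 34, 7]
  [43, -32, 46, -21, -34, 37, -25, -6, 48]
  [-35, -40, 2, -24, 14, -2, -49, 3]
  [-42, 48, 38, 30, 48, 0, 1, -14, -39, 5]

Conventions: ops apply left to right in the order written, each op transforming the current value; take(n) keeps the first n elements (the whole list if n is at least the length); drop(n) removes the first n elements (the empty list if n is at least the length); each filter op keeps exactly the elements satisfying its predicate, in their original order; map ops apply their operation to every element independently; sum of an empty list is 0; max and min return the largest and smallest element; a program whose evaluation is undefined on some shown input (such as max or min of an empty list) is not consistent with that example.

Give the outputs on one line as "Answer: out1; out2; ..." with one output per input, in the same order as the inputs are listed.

3; 37; 2; 5

Execution, op by op:
  [-47, 3, 6, -45, -15, 34, 7] -> [3, 6, 34, 7] -> 3
  [43, -32, 46, -21, -34, 37, -25, -6, 48] -> [43, 46, 37, 48] -> 37
  [-35, -40, 2, -24, 14, -2, -49, 3] -> [2, 14, 3] -> 2
  [-42, 48, 38, 30, 48, 0, 1, -14, -39, 5] -> [48, 38, 30, 48, 5] -> 5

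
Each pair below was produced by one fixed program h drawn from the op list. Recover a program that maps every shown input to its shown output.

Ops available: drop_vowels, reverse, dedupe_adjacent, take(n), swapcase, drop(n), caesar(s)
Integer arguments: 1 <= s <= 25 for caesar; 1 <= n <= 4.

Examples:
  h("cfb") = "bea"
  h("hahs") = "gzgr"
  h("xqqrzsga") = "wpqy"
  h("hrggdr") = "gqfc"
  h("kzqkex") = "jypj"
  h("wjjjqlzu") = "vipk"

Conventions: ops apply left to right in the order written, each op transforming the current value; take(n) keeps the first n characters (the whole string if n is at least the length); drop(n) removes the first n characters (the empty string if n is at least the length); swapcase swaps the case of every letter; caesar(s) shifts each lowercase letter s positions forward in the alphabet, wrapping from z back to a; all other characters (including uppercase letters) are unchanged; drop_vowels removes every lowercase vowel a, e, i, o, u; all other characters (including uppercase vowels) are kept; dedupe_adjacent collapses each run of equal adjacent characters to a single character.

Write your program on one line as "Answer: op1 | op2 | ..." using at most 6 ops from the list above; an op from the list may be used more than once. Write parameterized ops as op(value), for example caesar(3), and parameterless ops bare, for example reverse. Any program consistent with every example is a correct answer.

caesar(22) | dedupe_adjacent | take(4) | caesar(21) | caesar(8)

Check, running the answer program on each example:
  "cfb" -> "ybx" -> "ybx" -> "ybx" -> "tws" -> "bea"
  "hahs" -> "dwdo" -> "dwdo" -> "dwdo" -> "yryj" -> "gzgr"
  "xqqrzsga" -> "tmmnvocw" -> "tmnvocw" -> "tmnv" -> "ohiq" -> "wpqy"
  "hrggdr" -> "dncczn" -> "dnczn" -> "dncz" -> "yixu" -> "gqfc"
  "kzqkex" -> "gvmgat" -> "gvmgat" -> "gvmg" -> "bqhb" -> "jypj"
  "wjjjqlzu" -> "sfffmhvq" -> "sfmhvq" -> "sfmh" -> "nahc" -> "vipk"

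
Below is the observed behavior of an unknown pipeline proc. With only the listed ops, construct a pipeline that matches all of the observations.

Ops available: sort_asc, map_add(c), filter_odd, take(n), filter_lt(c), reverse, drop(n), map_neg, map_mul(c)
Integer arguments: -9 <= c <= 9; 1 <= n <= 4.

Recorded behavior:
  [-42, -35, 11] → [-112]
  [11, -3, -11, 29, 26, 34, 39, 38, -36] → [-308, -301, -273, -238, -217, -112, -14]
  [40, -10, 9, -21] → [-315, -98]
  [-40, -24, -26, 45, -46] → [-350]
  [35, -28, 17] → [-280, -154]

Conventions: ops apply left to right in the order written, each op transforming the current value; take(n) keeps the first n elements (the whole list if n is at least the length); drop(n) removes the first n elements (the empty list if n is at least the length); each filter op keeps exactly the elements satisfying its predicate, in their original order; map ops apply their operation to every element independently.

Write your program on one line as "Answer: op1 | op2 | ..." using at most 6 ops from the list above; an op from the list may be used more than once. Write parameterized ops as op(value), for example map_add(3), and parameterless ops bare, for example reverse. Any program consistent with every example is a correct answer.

reverse | map_add(5) | map_mul(-7) | filter_lt(0) | sort_asc

Check, running the answer program on each example:
  [-42, -35, 11] -> [11, -35, -42] -> [16, -30, -37] -> [-112, 210, 259] -> [-112] -> [-112]
  [11, -3, -11, 29, 26, 34, 39, 38, -36] -> [-36, 38, 39, 34, 26, 29, -11, -3, 11] -> [-31, 43, 44, 39, 31, 34, -6, 2, 16] -> [217, -301, -308, -273, -217, -238, 42, -14, -112] -> [-301, -308, -273, -217, -238, -14, -112] -> [-308, -301, -273, -238, -217, -112, -14]
  [40, -10, 9, -21] -> [-21, 9, -10, 40] -> [-16, 14, -5, 45] -> [112, -98, 35, -315] -> [-98, -315] -> [-315, -98]
  [-40, -24, -26, 45, -46] -> [-46, 45, -26, -24, -40] -> [-41, 50, -21, -19, -35] -> [287, -350, 147, 133, 245] -> [-350] -> [-350]
  [35, -28, 17] -> [17, -28, 35] -> [22, -23, 40] -> [-154, 161, -280] -> [-154, -280] -> [-280, -154]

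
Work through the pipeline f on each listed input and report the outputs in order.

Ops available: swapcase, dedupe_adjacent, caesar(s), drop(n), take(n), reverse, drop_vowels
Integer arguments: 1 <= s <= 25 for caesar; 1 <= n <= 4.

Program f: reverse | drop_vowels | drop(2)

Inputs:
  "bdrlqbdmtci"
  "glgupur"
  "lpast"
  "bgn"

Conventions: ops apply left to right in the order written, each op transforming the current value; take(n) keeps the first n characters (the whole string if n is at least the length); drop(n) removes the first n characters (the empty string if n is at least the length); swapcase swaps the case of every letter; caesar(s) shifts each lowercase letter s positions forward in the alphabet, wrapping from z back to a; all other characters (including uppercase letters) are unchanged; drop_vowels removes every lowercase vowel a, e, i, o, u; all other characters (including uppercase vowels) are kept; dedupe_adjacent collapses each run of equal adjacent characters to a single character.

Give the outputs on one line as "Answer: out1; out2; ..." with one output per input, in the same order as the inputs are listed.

Execution, op by op:
  "bdrlqbdmtci" -> "ictmdbqlrdb" -> "ctmdbqlrdb" -> "mdbqlrdb"
  "glgupur" -> "rupuglg" -> "rpglg" -> "glg"
  "lpast" -> "tsapl" -> "tspl" -> "pl"
  "bgn" -> "ngb" -> "ngb" -> "b"

"mdbqlrdb"; "glg"; "pl"; "b"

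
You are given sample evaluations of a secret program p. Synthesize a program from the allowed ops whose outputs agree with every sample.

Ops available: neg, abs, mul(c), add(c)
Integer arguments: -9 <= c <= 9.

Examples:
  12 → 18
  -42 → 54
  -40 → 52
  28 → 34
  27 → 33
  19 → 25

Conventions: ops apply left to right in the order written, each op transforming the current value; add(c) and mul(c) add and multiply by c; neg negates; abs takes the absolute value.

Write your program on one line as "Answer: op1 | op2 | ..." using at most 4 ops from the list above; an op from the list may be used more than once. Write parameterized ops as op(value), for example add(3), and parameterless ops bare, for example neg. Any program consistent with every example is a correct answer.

add(-3) | abs | add(9)

Check, running the answer program on each example:
  12 -> 9 -> 9 -> 18
  -42 -> -45 -> 45 -> 54
  -40 -> -43 -> 43 -> 52
  28 -> 25 -> 25 -> 34
  27 -> 24 -> 24 -> 33
  19 -> 16 -> 16 -> 25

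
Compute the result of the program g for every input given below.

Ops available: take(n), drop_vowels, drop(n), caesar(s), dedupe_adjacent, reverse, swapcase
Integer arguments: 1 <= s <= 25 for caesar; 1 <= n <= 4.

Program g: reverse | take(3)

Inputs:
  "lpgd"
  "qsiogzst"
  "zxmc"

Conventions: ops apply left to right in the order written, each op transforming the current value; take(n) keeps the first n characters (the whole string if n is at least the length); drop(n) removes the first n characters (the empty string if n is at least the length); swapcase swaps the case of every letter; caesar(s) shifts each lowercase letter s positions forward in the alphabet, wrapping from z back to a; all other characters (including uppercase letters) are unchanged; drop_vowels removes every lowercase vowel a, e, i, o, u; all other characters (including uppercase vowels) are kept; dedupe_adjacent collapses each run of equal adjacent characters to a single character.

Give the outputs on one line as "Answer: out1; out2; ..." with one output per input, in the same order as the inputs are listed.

Execution, op by op:
  "lpgd" -> "dgpl" -> "dgp"
  "qsiogzst" -> "tszgoisq" -> "tsz"
  "zxmc" -> "cmxz" -> "cmx"

"dgp"; "tsz"; "cmx"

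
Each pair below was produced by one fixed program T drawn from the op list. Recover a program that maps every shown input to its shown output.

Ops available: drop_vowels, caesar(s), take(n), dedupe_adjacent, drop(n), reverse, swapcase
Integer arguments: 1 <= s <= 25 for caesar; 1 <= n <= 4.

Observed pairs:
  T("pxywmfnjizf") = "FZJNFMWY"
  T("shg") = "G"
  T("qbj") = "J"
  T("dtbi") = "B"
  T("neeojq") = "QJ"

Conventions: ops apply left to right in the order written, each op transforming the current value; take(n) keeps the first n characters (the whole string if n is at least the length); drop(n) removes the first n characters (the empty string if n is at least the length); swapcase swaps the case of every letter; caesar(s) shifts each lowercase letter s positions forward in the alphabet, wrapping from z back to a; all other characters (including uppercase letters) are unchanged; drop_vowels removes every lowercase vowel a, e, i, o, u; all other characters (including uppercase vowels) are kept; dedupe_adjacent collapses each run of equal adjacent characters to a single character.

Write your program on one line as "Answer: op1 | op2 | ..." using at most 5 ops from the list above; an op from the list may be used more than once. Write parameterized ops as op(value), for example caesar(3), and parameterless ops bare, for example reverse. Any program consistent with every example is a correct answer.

drop(2) | drop_vowels | reverse | swapcase

Check, running the answer program on each example:
  "pxywmfnjizf" -> "ywmfnjizf" -> "ywmfnjzf" -> "fzjnfmwy" -> "FZJNFMWY"
  "shg" -> "g" -> "g" -> "g" -> "G"
  "qbj" -> "j" -> "j" -> "j" -> "J"
  "dtbi" -> "bi" -> "b" -> "b" -> "B"
  "neeojq" -> "eojq" -> "jq" -> "qj" -> "QJ"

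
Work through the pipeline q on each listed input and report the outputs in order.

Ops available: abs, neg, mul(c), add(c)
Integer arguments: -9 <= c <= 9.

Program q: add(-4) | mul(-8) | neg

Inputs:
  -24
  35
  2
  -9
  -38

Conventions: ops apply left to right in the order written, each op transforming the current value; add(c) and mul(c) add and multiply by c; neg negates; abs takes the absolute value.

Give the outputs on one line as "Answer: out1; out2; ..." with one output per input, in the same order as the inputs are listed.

-224; 248; -16; -104; -336

Execution, op by op:
  -24 -> -28 -> 224 -> -224
  35 -> 31 -> -248 -> 248
  2 -> -2 -> 16 -> -16
  -9 -> -13 -> 104 -> -104
  -38 -> -42 -> 336 -> -336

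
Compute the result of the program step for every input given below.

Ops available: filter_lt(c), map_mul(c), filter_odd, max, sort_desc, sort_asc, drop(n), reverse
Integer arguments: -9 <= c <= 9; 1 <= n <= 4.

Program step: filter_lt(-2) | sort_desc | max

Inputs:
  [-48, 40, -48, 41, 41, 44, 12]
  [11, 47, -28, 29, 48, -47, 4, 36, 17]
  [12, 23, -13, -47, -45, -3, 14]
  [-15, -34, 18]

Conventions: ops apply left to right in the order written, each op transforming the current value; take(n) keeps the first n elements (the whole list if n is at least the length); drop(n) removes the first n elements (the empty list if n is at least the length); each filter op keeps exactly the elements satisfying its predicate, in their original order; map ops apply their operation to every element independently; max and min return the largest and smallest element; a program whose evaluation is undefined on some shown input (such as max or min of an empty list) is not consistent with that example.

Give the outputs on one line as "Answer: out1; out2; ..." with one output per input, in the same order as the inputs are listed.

-48; -28; -3; -15

Execution, op by op:
  [-48, 40, -48, 41, 41, 44, 12] -> [-48, -48] -> [-48, -48] -> -48
  [11, 47, -28, 29, 48, -47, 4, 36, 17] -> [-28, -47] -> [-28, -47] -> -28
  [12, 23, -13, -47, -45, -3, 14] -> [-13, -47, -45, -3] -> [-3, -13, -45, -47] -> -3
  [-15, -34, 18] -> [-15, -34] -> [-15, -34] -> -15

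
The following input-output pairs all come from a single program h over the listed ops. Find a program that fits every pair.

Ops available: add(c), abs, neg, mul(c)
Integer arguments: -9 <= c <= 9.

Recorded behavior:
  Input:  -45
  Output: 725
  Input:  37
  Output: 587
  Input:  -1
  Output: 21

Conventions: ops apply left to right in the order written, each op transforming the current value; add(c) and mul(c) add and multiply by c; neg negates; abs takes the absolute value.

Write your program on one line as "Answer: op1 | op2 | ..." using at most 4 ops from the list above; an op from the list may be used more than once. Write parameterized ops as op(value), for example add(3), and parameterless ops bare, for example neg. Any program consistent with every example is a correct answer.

mul(8) | mul(-2) | add(5) | abs

Check, running the answer program on each example:
  -45 -> -360 -> 720 -> 725 -> 725
  37 -> 296 -> -592 -> -587 -> 587
  -1 -> -8 -> 16 -> 21 -> 21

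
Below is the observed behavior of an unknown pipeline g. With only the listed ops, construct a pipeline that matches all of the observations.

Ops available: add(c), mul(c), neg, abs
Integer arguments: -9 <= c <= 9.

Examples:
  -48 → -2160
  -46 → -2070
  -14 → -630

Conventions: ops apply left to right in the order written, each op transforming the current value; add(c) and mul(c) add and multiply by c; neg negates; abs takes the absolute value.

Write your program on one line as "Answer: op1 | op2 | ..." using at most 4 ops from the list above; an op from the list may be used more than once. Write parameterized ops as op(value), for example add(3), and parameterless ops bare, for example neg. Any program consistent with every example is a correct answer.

mul(9) | neg | mul(-5)

Check, running the answer program on each example:
  -48 -> -432 -> 432 -> -2160
  -46 -> -414 -> 414 -> -2070
  -14 -> -126 -> 126 -> -630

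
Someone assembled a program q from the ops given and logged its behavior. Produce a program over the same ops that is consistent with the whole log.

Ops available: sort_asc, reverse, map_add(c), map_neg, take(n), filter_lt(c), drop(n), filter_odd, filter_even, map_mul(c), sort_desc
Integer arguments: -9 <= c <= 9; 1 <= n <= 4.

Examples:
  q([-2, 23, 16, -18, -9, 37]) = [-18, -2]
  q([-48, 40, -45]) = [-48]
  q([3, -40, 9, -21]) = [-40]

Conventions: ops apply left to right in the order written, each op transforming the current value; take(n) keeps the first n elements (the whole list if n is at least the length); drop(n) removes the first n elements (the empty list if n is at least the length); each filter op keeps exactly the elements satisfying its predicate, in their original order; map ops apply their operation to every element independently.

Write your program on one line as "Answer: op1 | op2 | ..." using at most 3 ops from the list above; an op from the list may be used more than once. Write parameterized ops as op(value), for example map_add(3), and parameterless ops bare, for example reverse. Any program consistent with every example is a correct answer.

reverse | filter_lt(9) | filter_even

Check, running the answer program on each example:
  [-2, 23, 16, -18, -9, 37] -> [37, -9, -18, 16, 23, -2] -> [-9, -18, -2] -> [-18, -2]
  [-48, 40, -45] -> [-45, 40, -48] -> [-45, -48] -> [-48]
  [3, -40, 9, -21] -> [-21, 9, -40, 3] -> [-21, -40, 3] -> [-40]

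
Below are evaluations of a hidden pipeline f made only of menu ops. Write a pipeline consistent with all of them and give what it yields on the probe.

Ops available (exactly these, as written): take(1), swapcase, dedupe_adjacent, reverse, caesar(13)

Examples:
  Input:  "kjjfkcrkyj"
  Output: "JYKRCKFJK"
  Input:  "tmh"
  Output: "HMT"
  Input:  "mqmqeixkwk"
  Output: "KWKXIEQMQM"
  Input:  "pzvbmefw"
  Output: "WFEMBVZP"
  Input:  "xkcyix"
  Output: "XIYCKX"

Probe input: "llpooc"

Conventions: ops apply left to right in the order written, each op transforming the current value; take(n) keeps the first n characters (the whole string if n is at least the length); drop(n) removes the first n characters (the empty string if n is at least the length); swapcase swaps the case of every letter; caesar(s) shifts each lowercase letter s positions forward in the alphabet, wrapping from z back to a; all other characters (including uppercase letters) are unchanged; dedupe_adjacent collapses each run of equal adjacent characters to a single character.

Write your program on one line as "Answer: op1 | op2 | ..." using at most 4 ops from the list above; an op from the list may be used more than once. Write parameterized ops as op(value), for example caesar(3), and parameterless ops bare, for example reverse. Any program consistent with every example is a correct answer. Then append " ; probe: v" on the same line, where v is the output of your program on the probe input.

swapcase | dedupe_adjacent | reverse ; probe: "COPL"

Check, running the answer program on each example:
  "kjjfkcrkyj" -> "KJJFKCRKYJ" -> "KJFKCRKYJ" -> "JYKRCKFJK"
  "tmh" -> "TMH" -> "TMH" -> "HMT"
  "mqmqeixkwk" -> "MQMQEIXKWK" -> "MQMQEIXKWK" -> "KWKXIEQMQM"
  "pzvbmefw" -> "PZVBMEFW" -> "PZVBMEFW" -> "WFEMBVZP"
  "xkcyix" -> "XKCYIX" -> "XKCYIX" -> "XIYCKX"
  probe: "llpooc" -> "LLPOOC" -> "LPOC" -> "COPL"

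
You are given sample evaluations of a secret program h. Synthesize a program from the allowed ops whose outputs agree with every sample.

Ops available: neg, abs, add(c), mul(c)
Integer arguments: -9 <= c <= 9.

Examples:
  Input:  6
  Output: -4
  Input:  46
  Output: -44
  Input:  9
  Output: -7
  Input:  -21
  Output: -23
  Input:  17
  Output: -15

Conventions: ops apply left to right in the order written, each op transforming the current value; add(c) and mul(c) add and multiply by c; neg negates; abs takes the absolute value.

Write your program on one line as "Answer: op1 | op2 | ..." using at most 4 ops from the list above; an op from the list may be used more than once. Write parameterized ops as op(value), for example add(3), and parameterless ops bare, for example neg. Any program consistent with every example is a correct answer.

neg | add(2) | abs | mul(-1)

Check, running the answer program on each example:
  6 -> -6 -> -4 -> 4 -> -4
  46 -> -46 -> -44 -> 44 -> -44
  9 -> -9 -> -7 -> 7 -> -7
  -21 -> 21 -> 23 -> 23 -> -23
  17 -> -17 -> -15 -> 15 -> -15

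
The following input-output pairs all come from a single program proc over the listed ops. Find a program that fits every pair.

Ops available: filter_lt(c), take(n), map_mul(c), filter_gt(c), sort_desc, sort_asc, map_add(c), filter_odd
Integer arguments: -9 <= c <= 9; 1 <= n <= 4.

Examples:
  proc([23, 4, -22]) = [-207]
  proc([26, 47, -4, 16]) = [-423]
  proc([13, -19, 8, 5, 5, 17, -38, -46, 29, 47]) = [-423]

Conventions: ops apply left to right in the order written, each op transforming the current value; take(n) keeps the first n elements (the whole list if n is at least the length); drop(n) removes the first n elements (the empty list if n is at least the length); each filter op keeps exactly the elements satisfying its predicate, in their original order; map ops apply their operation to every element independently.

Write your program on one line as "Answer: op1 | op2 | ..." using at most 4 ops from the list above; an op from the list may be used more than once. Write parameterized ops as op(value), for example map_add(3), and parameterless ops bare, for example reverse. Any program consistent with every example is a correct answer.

sort_asc | map_mul(-9) | sort_asc | take(1)

Check, running the answer program on each example:
  [23, 4, -22] -> [-22, 4, 23] -> [198, -36, -207] -> [-207, -36, 198] -> [-207]
  [26, 47, -4, 16] -> [-4, 16, 26, 47] -> [36, -144, -234, -423] -> [-423, -234, -144, 36] -> [-423]
  [13, -19, 8, 5, 5, 17, -38, -46, 29, 47] -> [-46, -38, -19, 5, 5, 8, 13, 17, 29, 47] -> [414, 342, 171, -45, -45, -72, -117, -153, -261, -423] -> [-423, -261, -153, -117, -72, -45, -45, 171, 342, 414] -> [-423]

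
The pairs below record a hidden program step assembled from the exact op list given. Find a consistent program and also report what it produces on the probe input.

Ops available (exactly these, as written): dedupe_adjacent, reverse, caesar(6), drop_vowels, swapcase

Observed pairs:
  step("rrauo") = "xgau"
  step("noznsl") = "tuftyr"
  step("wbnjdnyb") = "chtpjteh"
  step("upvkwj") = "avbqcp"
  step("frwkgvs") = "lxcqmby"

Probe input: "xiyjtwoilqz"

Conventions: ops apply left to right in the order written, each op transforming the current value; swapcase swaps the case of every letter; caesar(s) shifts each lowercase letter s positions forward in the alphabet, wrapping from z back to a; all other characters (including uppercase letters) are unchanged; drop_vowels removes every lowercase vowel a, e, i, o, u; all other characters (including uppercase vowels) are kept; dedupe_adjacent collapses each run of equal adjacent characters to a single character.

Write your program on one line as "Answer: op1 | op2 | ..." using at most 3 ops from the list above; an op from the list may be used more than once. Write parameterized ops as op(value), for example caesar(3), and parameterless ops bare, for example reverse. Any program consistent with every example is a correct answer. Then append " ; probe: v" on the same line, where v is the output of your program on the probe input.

dedupe_adjacent | caesar(6) ; probe: "doepzcuorwf"

Check, running the answer program on each example:
  "rrauo" -> "rauo" -> "xgau"
  "noznsl" -> "noznsl" -> "tuftyr"
  "wbnjdnyb" -> "wbnjdnyb" -> "chtpjteh"
  "upvkwj" -> "upvkwj" -> "avbqcp"
  "frwkgvs" -> "frwkgvs" -> "lxcqmby"
  probe: "xiyjtwoilqz" -> "xiyjtwoilqz" -> "doepzcuorwf"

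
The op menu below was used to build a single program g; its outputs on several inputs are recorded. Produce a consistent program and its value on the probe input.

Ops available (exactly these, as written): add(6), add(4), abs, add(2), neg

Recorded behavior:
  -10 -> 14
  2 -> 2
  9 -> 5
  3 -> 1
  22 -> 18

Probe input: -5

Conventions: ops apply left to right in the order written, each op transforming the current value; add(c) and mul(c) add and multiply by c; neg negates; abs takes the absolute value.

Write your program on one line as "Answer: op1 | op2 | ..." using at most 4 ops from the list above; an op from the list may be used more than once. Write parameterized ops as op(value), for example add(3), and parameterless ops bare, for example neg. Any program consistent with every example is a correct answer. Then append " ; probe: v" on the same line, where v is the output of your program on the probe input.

neg | add(4) | abs ; probe: 9

Check, running the answer program on each example:
  -10 -> 10 -> 14 -> 14
  2 -> -2 -> 2 -> 2
  9 -> -9 -> -5 -> 5
  3 -> -3 -> 1 -> 1
  22 -> -22 -> -18 -> 18
  probe: -5 -> 5 -> 9 -> 9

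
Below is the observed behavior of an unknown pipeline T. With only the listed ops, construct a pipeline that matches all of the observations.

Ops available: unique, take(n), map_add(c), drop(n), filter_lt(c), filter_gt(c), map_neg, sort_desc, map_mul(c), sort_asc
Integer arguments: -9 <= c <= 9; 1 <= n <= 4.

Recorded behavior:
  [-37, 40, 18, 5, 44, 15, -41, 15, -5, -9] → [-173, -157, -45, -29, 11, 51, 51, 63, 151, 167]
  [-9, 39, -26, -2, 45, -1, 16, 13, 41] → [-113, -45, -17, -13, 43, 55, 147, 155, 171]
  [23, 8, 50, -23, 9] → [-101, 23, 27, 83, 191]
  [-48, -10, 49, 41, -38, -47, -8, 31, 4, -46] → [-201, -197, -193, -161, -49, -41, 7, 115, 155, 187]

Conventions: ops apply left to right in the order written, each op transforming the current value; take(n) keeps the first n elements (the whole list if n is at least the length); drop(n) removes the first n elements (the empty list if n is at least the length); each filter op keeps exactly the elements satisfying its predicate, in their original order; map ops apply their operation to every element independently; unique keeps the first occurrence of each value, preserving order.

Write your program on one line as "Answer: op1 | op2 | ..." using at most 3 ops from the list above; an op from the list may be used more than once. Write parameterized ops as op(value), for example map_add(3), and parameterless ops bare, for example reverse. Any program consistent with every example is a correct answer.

map_mul(4) | map_add(-9) | sort_asc

Check, running the answer program on each example:
  [-37, 40, 18, 5, 44, 15, -41, 15, -5, -9] -> [-148, 160, 72, 20, 176, 60, -164, 60, -20, -36] -> [-157, 151, 63, 11, 167, 51, -173, 51, -29, -45] -> [-173, -157, -45, -29, 11, 51, 51, 63, 151, 167]
  [-9, 39, -26, -2, 45, -1, 16, 13, 41] -> [-36, 156, -104, -8, 180, -4, 64, 52, 164] -> [-45, 147, -113, -17, 171, -13, 55, 43, 155] -> [-113, -45, -17, -13, 43, 55, 147, 155, 171]
  [23, 8, 50, -23, 9] -> [92, 32, 200, -92, 36] -> [83, 23, 191, -101, 27] -> [-101, 23, 27, 83, 191]
  [-48, -10, 49, 41, -38, -47, -8, 31, 4, -46] -> [-192, -40, 196, 164, -152, -188, -32, 124, 16, -184] -> [-201, -49, 187, 155, -161, -197, -41, 115, 7, -193] -> [-201, -197, -193, -161, -49, -41, 7, 115, 155, 187]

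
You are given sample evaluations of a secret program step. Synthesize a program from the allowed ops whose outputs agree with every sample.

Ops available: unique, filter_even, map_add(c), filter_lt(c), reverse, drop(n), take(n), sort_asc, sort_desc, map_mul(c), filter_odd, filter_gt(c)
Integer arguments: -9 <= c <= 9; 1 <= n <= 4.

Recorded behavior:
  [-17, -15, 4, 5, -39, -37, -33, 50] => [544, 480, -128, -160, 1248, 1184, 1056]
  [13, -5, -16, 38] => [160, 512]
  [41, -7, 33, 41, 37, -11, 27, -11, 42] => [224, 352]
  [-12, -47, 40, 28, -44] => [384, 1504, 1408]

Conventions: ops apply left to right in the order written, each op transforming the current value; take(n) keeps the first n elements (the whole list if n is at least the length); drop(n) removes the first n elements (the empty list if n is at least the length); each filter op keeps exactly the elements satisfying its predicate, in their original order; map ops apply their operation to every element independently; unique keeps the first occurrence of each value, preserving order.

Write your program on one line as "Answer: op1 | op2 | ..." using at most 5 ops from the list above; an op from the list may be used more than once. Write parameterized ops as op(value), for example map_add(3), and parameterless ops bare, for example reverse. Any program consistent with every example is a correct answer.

filter_lt(7) | map_mul(-8) | unique | map_mul(4)

Check, running the answer program on each example:
  [-17, -15, 4, 5, -39, -37, -33, 50] -> [-17, -15, 4, 5, -39, -37, -33] -> [136, 120, -32, -40, 312, 296, 264] -> [136, 120, -32, -40, 312, 296, 264] -> [544, 480, -128, -160, 1248, 1184, 1056]
  [13, -5, -16, 38] -> [-5, -16] -> [40, 128] -> [40, 128] -> [160, 512]
  [41, -7, 33, 41, 37, -11, 27, -11, 42] -> [-7, -11, -11] -> [56, 88, 88] -> [56, 88] -> [224, 352]
  [-12, -47, 40, 28, -44] -> [-12, -47, -44] -> [96, 376, 352] -> [96, 376, 352] -> [384, 1504, 1408]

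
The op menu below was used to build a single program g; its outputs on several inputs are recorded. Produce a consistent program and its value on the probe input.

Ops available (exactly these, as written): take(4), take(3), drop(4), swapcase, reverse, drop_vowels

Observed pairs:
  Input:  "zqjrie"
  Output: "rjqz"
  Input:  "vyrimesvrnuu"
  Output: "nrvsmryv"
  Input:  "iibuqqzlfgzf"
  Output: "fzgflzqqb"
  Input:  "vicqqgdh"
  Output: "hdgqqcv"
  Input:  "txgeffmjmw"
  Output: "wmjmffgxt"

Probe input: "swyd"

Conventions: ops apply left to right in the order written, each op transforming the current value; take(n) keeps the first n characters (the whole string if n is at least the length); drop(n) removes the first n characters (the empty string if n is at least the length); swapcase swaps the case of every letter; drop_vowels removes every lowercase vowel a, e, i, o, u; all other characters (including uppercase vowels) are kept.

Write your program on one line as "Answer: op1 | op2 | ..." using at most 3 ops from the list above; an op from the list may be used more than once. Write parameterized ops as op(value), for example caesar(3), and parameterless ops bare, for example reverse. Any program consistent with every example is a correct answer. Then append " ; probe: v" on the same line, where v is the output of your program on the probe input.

reverse | drop_vowels ; probe: "dyws"

Check, running the answer program on each example:
  "zqjrie" -> "eirjqz" -> "rjqz"
  "vyrimesvrnuu" -> "uunrvsemiryv" -> "nrvsmryv"
  "iibuqqzlfgzf" -> "fzgflzqqubii" -> "fzgflzqqb"
  "vicqqgdh" -> "hdgqqciv" -> "hdgqqcv"
  "txgeffmjmw" -> "wmjmffegxt" -> "wmjmffgxt"
  probe: "swyd" -> "dyws" -> "dyws"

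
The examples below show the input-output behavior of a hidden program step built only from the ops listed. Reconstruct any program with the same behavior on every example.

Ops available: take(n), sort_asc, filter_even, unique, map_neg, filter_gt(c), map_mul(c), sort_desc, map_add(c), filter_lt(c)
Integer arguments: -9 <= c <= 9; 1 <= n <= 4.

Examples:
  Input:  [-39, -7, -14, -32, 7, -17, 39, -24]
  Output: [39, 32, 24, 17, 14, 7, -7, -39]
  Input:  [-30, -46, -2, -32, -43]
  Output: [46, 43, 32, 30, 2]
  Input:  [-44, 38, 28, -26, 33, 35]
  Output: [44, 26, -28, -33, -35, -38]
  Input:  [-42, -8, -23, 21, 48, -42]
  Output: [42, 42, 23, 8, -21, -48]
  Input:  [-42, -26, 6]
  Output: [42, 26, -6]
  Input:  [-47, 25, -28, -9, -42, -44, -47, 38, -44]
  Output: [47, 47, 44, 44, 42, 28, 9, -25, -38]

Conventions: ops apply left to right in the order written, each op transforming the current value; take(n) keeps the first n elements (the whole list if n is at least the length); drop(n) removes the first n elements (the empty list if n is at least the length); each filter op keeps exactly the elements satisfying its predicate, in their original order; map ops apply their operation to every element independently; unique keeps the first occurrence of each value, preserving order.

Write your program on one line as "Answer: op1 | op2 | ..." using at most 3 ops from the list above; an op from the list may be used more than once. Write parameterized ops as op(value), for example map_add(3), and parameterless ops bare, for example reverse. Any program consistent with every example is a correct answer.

sort_desc | sort_asc | map_neg

Check, running the answer program on each example:
  [-39, -7, -14, -32, 7, -17, 39, -24] -> [39, 7, -7, -14, -17, -24, -32, -39] -> [-39, -32, -24, -17, -14, -7, 7, 39] -> [39, 32, 24, 17, 14, 7, -7, -39]
  [-30, -46, -2, -32, -43] -> [-2, -30, -32, -43, -46] -> [-46, -43, -32, -30, -2] -> [46, 43, 32, 30, 2]
  [-44, 38, 28, -26, 33, 35] -> [38, 35, 33, 28, -26, -44] -> [-44, -26, 28, 33, 35, 38] -> [44, 26, -28, -33, -35, -38]
  [-42, -8, -23, 21, 48, -42] -> [48, 21, -8, -23, -42, -42] -> [-42, -42, -23, -8, 21, 48] -> [42, 42, 23, 8, -21, -48]
  [-42, -26, 6] -> [6, -26, -42] -> [-42, -26, 6] -> [42, 26, -6]
  [-47, 25, -28, -9, -42, -44, -47, 38, -44] -> [38, 25, -9, -28, -42, -44, -44, -47, -47] -> [-47, -47, -44, -44, -42, -28, -9, 25, 38] -> [47, 47, 44, 44, 42, 28, 9, -25, -38]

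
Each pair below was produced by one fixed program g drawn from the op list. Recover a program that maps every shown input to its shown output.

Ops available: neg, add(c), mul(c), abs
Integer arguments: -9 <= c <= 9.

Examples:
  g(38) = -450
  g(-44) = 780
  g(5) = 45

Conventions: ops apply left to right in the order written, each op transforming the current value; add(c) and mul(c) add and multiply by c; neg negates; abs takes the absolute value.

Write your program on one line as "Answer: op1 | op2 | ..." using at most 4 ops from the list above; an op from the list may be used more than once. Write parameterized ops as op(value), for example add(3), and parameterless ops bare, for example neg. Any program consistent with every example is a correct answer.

add(-8) | mul(5) | mul(-3)

Check, running the answer program on each example:
  38 -> 30 -> 150 -> -450
  -44 -> -52 -> -260 -> 780
  5 -> -3 -> -15 -> 45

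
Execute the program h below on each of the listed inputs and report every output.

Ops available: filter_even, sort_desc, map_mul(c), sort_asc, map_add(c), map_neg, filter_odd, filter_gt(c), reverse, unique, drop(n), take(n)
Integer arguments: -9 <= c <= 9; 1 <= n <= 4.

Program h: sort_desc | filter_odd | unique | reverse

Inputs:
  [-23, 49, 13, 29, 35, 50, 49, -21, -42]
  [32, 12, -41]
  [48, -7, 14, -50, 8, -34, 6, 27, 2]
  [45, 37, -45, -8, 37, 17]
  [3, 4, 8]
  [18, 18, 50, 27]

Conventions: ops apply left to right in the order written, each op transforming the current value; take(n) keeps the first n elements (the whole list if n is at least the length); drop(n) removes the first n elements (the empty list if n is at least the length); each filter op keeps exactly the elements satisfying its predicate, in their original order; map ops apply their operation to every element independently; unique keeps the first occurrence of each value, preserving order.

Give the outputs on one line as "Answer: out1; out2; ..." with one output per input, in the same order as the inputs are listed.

[-23, -21, 13, 29, 35, 49]; [-41]; [-7, 27]; [-45, 17, 37, 45]; [3]; [27]

Execution, op by op:
  [-23, 49, 13, 29, 35, 50, 49, -21, -42] -> [50, 49, 49, 35, 29, 13, -21, -23, -42] -> [49, 49, 35, 29, 13, -21, -23] -> [49, 35, 29, 13, -21, -23] -> [-23, -21, 13, 29, 35, 49]
  [32, 12, -41] -> [32, 12, -41] -> [-41] -> [-41] -> [-41]
  [48, -7, 14, -50, 8, -34, 6, 27, 2] -> [48, 27, 14, 8, 6, 2, -7, -34, -50] -> [27, -7] -> [27, -7] -> [-7, 27]
  [45, 37, -45, -8, 37, 17] -> [45, 37, 37, 17, -8, -45] -> [45, 37, 37, 17, -45] -> [45, 37, 17, -45] -> [-45, 17, 37, 45]
  [3, 4, 8] -> [8, 4, 3] -> [3] -> [3] -> [3]
  [18, 18, 50, 27] -> [50, 27, 18, 18] -> [27] -> [27] -> [27]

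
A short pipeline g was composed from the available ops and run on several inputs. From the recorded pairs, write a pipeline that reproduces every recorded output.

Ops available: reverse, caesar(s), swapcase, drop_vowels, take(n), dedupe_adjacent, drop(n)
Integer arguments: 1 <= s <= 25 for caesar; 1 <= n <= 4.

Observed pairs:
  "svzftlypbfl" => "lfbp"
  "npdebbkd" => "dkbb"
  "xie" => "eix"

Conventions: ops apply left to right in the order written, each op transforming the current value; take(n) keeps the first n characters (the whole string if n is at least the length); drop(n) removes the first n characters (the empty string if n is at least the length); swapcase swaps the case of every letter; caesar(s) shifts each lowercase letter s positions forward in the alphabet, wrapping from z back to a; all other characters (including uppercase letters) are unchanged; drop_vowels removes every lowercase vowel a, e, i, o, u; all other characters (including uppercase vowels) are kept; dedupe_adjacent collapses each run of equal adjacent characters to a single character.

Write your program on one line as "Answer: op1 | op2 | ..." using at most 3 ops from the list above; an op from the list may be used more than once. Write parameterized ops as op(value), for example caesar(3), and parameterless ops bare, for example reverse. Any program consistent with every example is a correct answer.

reverse | take(4)

Check, running the answer program on each example:
  "svzftlypbfl" -> "lfbpyltfzvs" -> "lfbp"
  "npdebbkd" -> "dkbbedpn" -> "dkbb"
  "xie" -> "eix" -> "eix"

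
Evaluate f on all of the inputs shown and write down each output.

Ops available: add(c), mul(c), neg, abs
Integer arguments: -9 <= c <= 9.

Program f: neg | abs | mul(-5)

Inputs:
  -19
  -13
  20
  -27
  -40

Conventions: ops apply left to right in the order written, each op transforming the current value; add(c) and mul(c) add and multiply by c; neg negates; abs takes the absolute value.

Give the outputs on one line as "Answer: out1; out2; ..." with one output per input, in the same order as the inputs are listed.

-95; -65; -100; -135; -200

Execution, op by op:
  -19 -> 19 -> 19 -> -95
  -13 -> 13 -> 13 -> -65
  20 -> -20 -> 20 -> -100
  -27 -> 27 -> 27 -> -135
  -40 -> 40 -> 40 -> -200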